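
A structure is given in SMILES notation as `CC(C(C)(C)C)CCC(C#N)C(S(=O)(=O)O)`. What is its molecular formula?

C11H21NO3S

Atom tally by fragment:
  CH3 → C:1 H:3
  CH(C(CH3)3) → C:5 H:10
  CH2 → C:1 H:2
  CH2 → C:1 H:2
  CH(CN) → C:2 H:1 N:1
  CH2SO3H → C:1 H:3 S:1 O:3
Element totals:
  C: 11
  H: 21
  N: 1
  O: 3
  S: 1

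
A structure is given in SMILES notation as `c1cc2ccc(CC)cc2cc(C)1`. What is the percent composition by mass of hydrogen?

8.29%

Atom tally by fragment:
  naphthalene ring system core → C:10 H:8
  (− 2 ring H displaced by substituents)
  + C2H5 → C:2 H:5
  + CH3 → C:1 H:3
Element totals:
  C: 13
  H: 14
Molecular formula: C13H14.
Molar mass = 170.255 g/mol.
Mass from H: 14 × 1.008 = 14.112 g/mol.
%H = 14.112 / 170.255 × 100 = 8.29%.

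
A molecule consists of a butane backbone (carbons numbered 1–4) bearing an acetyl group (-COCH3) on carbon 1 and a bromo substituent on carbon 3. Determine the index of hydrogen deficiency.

Atom tally by fragment:
  CH3COCH2 → C:3 H:5 O:1
  CH2 → C:1 H:2
  CH(Br) → C:1 H:1 Br:1
  CH3 → C:1 H:3
Element totals:
  C: 6
  H: 11
  Br: 1
  O: 1
Molecular formula: C6H11BrO.
DoU = (2C + 2 + N − H − X) / 2 = (2·6 + 2 + 0 − 11 − 1) / 2 = 1.

1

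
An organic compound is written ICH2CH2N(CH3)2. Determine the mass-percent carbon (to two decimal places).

24.14%

Atom tally by fragment:
  ICH2 → C:1 H:2 I:1
  CH2N(CH3)2 → C:3 H:8 N:1
Element totals:
  C: 4
  H: 10
  I: 1
  N: 1
Molecular formula: C4H10IN.
Molar mass = 199.035 g/mol.
Mass from C: 4 × 12.011 = 48.044 g/mol.
%C = 48.044 / 199.035 × 100 = 24.14%.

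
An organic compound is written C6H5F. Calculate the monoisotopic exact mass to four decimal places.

96.0375

Atom tally by fragment:
  benzene ring core → C:6 H:6
  (− 1 ring H displaced by substituents)
  + F → F:1
Element totals:
  C: 6
  H: 5
  F: 1
Molecular formula: C6H5F.
  M = 6(12.0) + 5(1.007825) + 18.998403
    = 72.000000 + 5.039125 + 18.998403 = 96.037528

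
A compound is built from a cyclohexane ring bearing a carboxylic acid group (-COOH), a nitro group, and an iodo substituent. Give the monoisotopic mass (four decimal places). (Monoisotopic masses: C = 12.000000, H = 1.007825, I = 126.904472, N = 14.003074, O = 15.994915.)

298.9655

Atom tally by fragment:
  cyclohexane ring core → C:6 H:12
  (− 3 ring H displaced by substituents)
  + COOH → C:1 H:1 O:2
  + NO2 → N:1 O:2
  + I → I:1
Element totals:
  C: 7
  H: 10
  I: 1
  N: 1
  O: 4
Molecular formula: C7H10INO4.
  M = 7(12.0) + 10(1.007825) + 126.904472 + 14.003074 + 4(15.994915)
    = 84.000000 + 10.078250 + 126.904472 + 14.003074 + 63.979660 = 298.965456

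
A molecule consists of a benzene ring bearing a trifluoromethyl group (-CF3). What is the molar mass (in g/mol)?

146.11 g/mol

Atom tally by fragment:
  benzene ring core → C:6 H:6
  (− 1 ring H displaced by substituents)
  + CF3 → C:1 F:3
Element totals:
  C: 7
  H: 5
  F: 3
Molecular formula: C7H5F3.
  M = 7(12.011) + 5(1.008) + 3(18.998)
    = 84.077 + 5.040 + 56.994 = 146.111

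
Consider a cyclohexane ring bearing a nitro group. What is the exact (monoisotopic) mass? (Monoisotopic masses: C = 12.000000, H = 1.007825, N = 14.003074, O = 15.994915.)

129.0790

Atom tally by fragment:
  cyclohexane ring core → C:6 H:12
  (− 1 ring H displaced by substituents)
  + NO2 → N:1 O:2
Element totals:
  C: 6
  H: 11
  N: 1
  O: 2
Molecular formula: C6H11NO2.
  M = 6(12.0) + 11(1.007825) + 14.003074 + 2(15.994915)
    = 72.000000 + 11.086075 + 14.003074 + 31.989830 = 129.078979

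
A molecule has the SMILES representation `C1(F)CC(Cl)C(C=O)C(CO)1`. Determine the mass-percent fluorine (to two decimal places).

Atom tally by fragment:
  cyclopentane ring core → C:5 H:10
  (− 4 ring H displaced by substituents)
  + F → F:1
  + Cl → Cl:1
  + CHO → C:1 H:1 O:1
  + CH2OH → C:1 H:3 O:1
Element totals:
  C: 7
  H: 10
  Cl: 1
  F: 1
  O: 2
Molecular formula: C7H10ClFO2.
Molar mass = 180.603 g/mol.
Mass from F: 1 × 18.998 = 18.998 g/mol.
%F = 18.998 / 180.603 × 100 = 10.52%.

10.52%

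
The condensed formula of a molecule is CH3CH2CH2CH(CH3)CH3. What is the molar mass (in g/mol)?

86.18 g/mol

Element totals:
  C: 6
  H: 14
Molecular formula: C6H14.
  M = 6(12.011) + 14(1.008)
    = 72.066 + 14.112 = 86.178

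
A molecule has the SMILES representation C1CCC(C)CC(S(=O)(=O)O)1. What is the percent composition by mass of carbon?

Atom tally by fragment:
  cyclohexane ring core → C:6 H:12
  (− 2 ring H displaced by substituents)
  + CH3 → C:1 H:3
  + SO3H → S:1 O:3 H:1
Element totals:
  C: 7
  H: 14
  O: 3
  S: 1
Molecular formula: C7H14O3S.
Molar mass = 178.246 g/mol.
Mass from C: 7 × 12.011 = 84.077 g/mol.
%C = 84.077 / 178.246 × 100 = 47.17%.

47.17%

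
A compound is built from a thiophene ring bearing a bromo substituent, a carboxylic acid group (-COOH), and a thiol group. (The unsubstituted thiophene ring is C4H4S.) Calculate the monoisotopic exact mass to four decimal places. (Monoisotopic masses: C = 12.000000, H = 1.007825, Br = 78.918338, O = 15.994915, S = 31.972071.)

Atom tally by fragment:
  thiophene ring core → C:4 H:4 S:1
  (− 3 ring H displaced by substituents)
  + Br → Br:1
  + COOH → C:1 H:1 O:2
  + SH → S:1 H:1
Element totals:
  C: 5
  H: 3
  Br: 1
  O: 2
  S: 2
Molecular formula: C5H3BrO2S2.
  M = 5(12.0) + 3(1.007825) + 78.918338 + 2(15.994915) + 2(31.972071)
    = 60.000000 + 3.023475 + 78.918338 + 31.989830 + 63.944142 = 237.875785

237.8758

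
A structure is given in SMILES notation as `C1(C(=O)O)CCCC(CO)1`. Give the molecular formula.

C7H12O3

Atom tally by fragment:
  cyclopentane ring core → C:5 H:10
  (− 2 ring H displaced by substituents)
  + COOH → C:1 H:1 O:2
  + CH2OH → C:1 H:3 O:1
Element totals:
  C: 7
  H: 12
  O: 3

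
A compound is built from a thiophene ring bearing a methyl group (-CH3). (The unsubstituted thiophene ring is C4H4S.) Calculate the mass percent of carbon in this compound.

Atom tally by fragment:
  thiophene ring core → C:4 H:4 S:1
  (− 1 ring H displaced by substituents)
  + CH3 → C:1 H:3
Element totals:
  C: 5
  H: 6
  S: 1
Molecular formula: C5H6S.
Molar mass = 98.163 g/mol.
Mass from C: 5 × 12.011 = 60.055 g/mol.
%C = 60.055 / 98.163 × 100 = 61.18%.

61.18%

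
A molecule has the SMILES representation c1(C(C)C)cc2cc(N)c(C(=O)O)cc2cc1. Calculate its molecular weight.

229.28 g/mol

Atom tally by fragment:
  naphthalene ring system core → C:10 H:8
  (− 3 ring H displaced by substituents)
  + CH(CH3)2 → C:3 H:7
  + NH2 → N:1 H:2
  + COOH → C:1 H:1 O:2
Element totals:
  C: 14
  H: 15
  N: 1
  O: 2
Molecular formula: C14H15NO2.
  M = 14(12.011) + 15(1.008) + 14.007 + 2(15.999)
    = 168.154 + 15.120 + 14.007 + 31.998 = 229.279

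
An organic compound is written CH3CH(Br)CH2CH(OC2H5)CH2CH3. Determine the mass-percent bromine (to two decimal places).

38.21%

Atom tally by fragment:
  CH3 → C:1 H:3
  CH(Br) → C:1 H:1 Br:1
  CH2 → C:1 H:2
  CH(OC2H5) → C:3 H:6 O:1
  CH2 → C:1 H:2
  CH3 → C:1 H:3
Element totals:
  C: 8
  H: 17
  Br: 1
  O: 1
Molecular formula: C8H17BrO.
Molar mass = 209.127 g/mol.
Mass from Br: 1 × 79.904 = 79.904 g/mol.
%Br = 79.904 / 209.127 × 100 = 38.21%.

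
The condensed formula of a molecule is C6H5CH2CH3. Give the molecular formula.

Element totals:
  C: 8
  H: 10

C8H10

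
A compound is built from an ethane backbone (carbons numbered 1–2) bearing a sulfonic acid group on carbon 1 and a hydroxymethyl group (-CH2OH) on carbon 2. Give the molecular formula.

Atom tally by fragment:
  HO3SCH2 → C:1 H:3 S:1 O:3
  CH2CH2OH → C:2 H:5 O:1
Element totals:
  C: 3
  H: 8
  O: 4
  S: 1

C3H8O4S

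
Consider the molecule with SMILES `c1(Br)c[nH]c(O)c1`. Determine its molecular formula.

Atom tally by fragment:
  pyrrole ring core → C:4 H:5 N:1
  (− 2 ring H displaced by substituents)
  + Br → Br:1
  + OH → O:1 H:1
Element totals:
  C: 4
  H: 4
  Br: 1
  N: 1
  O: 1

C4H4BrNO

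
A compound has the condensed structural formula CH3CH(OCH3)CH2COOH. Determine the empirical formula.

Atom tally by fragment:
  CH3 → C:1 H:3
  CH(OCH3) → C:2 H:4 O:1
  CH2COOH → C:2 H:3 O:2
Element totals:
  C: 5
  H: 10
  O: 3
Molecular formula: C5H10O3.
gcd of subscripts (5, 10, 3) = 1, so the empirical formula equals the molecular formula.

C5H10O3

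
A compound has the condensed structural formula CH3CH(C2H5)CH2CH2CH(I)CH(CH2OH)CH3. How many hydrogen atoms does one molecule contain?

21

Element totals:
  C: 10
  H: 21
  I: 1
  O: 1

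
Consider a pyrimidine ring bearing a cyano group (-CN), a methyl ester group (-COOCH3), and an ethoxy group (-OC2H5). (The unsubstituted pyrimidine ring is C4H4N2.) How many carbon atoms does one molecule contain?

Atom tally by fragment:
  pyrimidine ring core → C:4 H:4 N:2
  (− 3 ring H displaced by substituents)
  + CN → C:1 N:1
  + COOCH3 → C:2 H:3 O:2
  + OC2H5 → C:2 H:5 O:1
Element totals:
  C: 9
  H: 9
  N: 3
  O: 3

9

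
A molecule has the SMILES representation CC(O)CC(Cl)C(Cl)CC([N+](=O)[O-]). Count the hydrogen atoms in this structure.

13

Atom tally by fragment:
  CH3 → C:1 H:3
  CH(OH) → C:1 H:2 O:1
  CH2 → C:1 H:2
  CH(Cl) → C:1 H:1 Cl:1
  CH(Cl) → C:1 H:1 Cl:1
  CH2 → C:1 H:2
  CH2NO2 → C:1 H:2 N:1 O:2
Element totals:
  C: 7
  H: 13
  Cl: 2
  N: 1
  O: 3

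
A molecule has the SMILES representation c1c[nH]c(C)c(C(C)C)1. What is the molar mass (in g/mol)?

Atom tally by fragment:
  pyrrole ring core → C:4 H:5 N:1
  (− 2 ring H displaced by substituents)
  + CH3 → C:1 H:3
  + CH(CH3)2 → C:3 H:7
Element totals:
  C: 8
  H: 13
  N: 1
Molecular formula: C8H13N.
  M = 8(12.011) + 13(1.008) + 14.007
    = 96.088 + 13.104 + 14.007 = 123.199

123.20 g/mol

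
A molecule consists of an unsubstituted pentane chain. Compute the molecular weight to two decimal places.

Atom tally by fragment:
  CH3 → C:1 H:3
  CH2 → C:1 H:2
  CH2 → C:1 H:2
  CH2 → C:1 H:2
  CH3 → C:1 H:3
Element totals:
  C: 5
  H: 12
Molecular formula: C5H12.
  M = 5(12.011) + 12(1.008)
    = 60.055 + 12.096 = 72.151

72.15 g/mol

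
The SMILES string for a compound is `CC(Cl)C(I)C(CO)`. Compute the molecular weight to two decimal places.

Atom tally by fragment:
  CH3 → C:1 H:3
  CH(Cl) → C:1 H:1 Cl:1
  CH(I) → C:1 H:1 I:1
  CH2CH2OH → C:2 H:5 O:1
Element totals:
  C: 5
  H: 10
  Cl: 1
  I: 1
  O: 1
Molecular formula: C5H10ClIO.
  M = 5(12.011) + 10(1.008) + 35.45 + 126.904 + 15.999
    = 60.055 + 10.080 + 35.450 + 126.904 + 15.999 = 248.488

248.49 g/mol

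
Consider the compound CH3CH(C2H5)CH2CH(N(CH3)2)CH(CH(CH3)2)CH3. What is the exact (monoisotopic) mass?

199.2300

Element totals:
  C: 13
  H: 29
  N: 1
Molecular formula: C13H29N.
  M = 13(12.0) + 29(1.007825) + 14.003074
    = 156.000000 + 29.226925 + 14.003074 = 199.229999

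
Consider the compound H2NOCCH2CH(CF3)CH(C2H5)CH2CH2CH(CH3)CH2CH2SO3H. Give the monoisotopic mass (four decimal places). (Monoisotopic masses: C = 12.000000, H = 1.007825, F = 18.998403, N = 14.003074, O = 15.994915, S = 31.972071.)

Element totals:
  C: 13
  H: 24
  F: 3
  N: 1
  O: 4
  S: 1
Molecular formula: C13H24F3NO4S.
  M = 13(12.0) + 24(1.007825) + 3(18.998403) + 14.003074 + 4(15.994915) + 31.972071
    = 156.000000 + 24.187800 + 56.995209 + 14.003074 + 63.979660 + 31.972071 = 347.137814

347.1378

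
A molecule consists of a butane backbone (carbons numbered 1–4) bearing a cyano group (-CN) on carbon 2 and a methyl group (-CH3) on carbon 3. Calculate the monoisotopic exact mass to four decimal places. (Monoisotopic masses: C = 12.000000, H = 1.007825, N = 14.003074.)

97.0891

Atom tally by fragment:
  CH3 → C:1 H:3
  CH(CN) → C:2 H:1 N:1
  CH(CH3) → C:2 H:4
  CH3 → C:1 H:3
Element totals:
  C: 6
  H: 11
  N: 1
Molecular formula: C6H11N.
  M = 6(12.0) + 11(1.007825) + 14.003074
    = 72.000000 + 11.086075 + 14.003074 = 97.089149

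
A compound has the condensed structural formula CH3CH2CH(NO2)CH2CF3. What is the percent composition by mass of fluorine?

Element totals:
  C: 5
  H: 8
  F: 3
  N: 1
  O: 2
Molecular formula: C5H8F3NO2.
Molar mass = 171.118 g/mol.
Mass from F: 3 × 18.998 = 56.994 g/mol.
%F = 56.994 / 171.118 × 100 = 33.31%.

33.31%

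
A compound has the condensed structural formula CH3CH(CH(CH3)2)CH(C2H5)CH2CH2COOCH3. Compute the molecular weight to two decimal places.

200.32 g/mol

Atom tally by fragment:
  CH3 → C:1 H:3
  CH(CH(CH3)2) → C:4 H:8
  CH(C2H5) → C:3 H:6
  CH2 → C:1 H:2
  CH2COOCH3 → C:3 H:5 O:2
Element totals:
  C: 12
  H: 24
  O: 2
Molecular formula: C12H24O2.
  M = 12(12.011) + 24(1.008) + 2(15.999)
    = 144.132 + 24.192 + 31.998 = 200.322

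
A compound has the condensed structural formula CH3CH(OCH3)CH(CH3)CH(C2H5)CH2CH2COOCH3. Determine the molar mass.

Atom tally by fragment:
  CH3 → C:1 H:3
  CH(OCH3) → C:2 H:4 O:1
  CH(CH3) → C:2 H:4
  CH(C2H5) → C:3 H:6
  CH2 → C:1 H:2
  CH2COOCH3 → C:3 H:5 O:2
Element totals:
  C: 12
  H: 24
  O: 3
Molecular formula: C12H24O3.
  M = 12(12.011) + 24(1.008) + 3(15.999)
    = 144.132 + 24.192 + 47.997 = 216.321

216.32 g/mol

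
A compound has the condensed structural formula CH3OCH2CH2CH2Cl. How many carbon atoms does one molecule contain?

Atom tally by fragment:
  CH3OCH2 → C:2 H:5 O:1
  CH2 → C:1 H:2
  CH2Cl → C:1 H:2 Cl:1
Element totals:
  C: 4
  H: 9
  Cl: 1
  O: 1

4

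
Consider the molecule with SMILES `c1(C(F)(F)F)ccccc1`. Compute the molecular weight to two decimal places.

Atom tally by fragment:
  benzene ring core → C:6 H:6
  (− 1 ring H displaced by substituents)
  + CF3 → C:1 F:3
Element totals:
  C: 7
  H: 5
  F: 3
Molecular formula: C7H5F3.
  M = 7(12.011) + 5(1.008) + 3(18.998)
    = 84.077 + 5.040 + 56.994 = 146.111

146.11 g/mol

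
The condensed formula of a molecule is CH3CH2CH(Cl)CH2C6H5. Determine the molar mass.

Element totals:
  C: 10
  H: 13
  Cl: 1
Molecular formula: C10H13Cl.
  M = 10(12.011) + 13(1.008) + 35.45
    = 120.110 + 13.104 + 35.450 = 168.664

168.66 g/mol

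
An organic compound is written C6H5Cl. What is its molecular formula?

Atom tally by fragment:
  benzene ring core → C:6 H:6
  (− 1 ring H displaced by substituents)
  + Cl → Cl:1
Element totals:
  C: 6
  H: 5
  Cl: 1

C6H5Cl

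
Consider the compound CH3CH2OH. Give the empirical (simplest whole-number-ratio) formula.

C2H6O

Element totals:
  C: 2
  H: 6
  O: 1
Molecular formula: C2H6O.
gcd of subscripts (2, 6, 1) = 1, so the empirical formula equals the molecular formula.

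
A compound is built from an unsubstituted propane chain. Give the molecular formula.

Atom tally by fragment:
  CH3 → C:1 H:3
  CH2 → C:1 H:2
  CH3 → C:1 H:3
Element totals:
  C: 3
  H: 8

C3H8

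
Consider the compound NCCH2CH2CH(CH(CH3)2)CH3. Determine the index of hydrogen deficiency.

Element totals:
  C: 8
  H: 15
  N: 1
Molecular formula: C8H15N.
DoU = (2C + 2 + N − H − X) / 2 = (2·8 + 2 + 1 − 15 − 0) / 2 = 2.

2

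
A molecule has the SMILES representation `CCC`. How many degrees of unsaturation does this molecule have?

Atom tally by fragment:
  CH3 → C:1 H:3
  CH2 → C:1 H:2
  CH3 → C:1 H:3
Element totals:
  C: 3
  H: 8
Molecular formula: C3H8.
DoU = (2C + 2 + N − H − X) / 2 = (2·3 + 2 + 0 − 8 − 0) / 2 = 0.

0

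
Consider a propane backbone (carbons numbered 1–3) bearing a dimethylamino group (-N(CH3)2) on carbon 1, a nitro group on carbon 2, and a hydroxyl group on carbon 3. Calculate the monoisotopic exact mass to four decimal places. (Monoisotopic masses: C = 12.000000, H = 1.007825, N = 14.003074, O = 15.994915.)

Atom tally by fragment:
  (CH3)2NCH2 → C:3 H:8 N:1
  CH(NO2) → C:1 H:1 N:1 O:2
  CH2OH → C:1 H:3 O:1
Element totals:
  C: 5
  H: 12
  N: 2
  O: 3
Molecular formula: C5H12N2O3.
  M = 5(12.0) + 12(1.007825) + 2(14.003074) + 3(15.994915)
    = 60.000000 + 12.093900 + 28.006148 + 47.984745 = 148.084793

148.0848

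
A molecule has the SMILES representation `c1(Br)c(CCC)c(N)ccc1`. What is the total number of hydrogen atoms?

12

Atom tally by fragment:
  benzene ring core → C:6 H:6
  (− 3 ring H displaced by substituents)
  + Br → Br:1
  + CH2CH2CH3 → C:3 H:7
  + NH2 → N:1 H:2
Element totals:
  C: 9
  H: 12
  Br: 1
  N: 1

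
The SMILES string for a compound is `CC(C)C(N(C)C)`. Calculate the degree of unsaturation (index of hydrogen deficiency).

0

Atom tally by fragment:
  CH3 → C:1 H:3
  CH(CH3) → C:2 H:4
  CH2N(CH3)2 → C:3 H:8 N:1
Element totals:
  C: 6
  H: 15
  N: 1
Molecular formula: C6H15N.
DoU = (2C + 2 + N − H − X) / 2 = (2·6 + 2 + 1 − 15 − 0) / 2 = 0.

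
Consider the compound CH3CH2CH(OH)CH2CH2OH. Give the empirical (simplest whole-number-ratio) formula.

Element totals:
  C: 5
  H: 12
  O: 2
Molecular formula: C5H12O2.
gcd of subscripts (5, 12, 2) = 1, so the empirical formula equals the molecular formula.

C5H12O2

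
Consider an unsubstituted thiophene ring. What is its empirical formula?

Atom tally by fragment:
  thiophene ring core → C:4 H:4 S:1
Element totals:
  C: 4
  H: 4
  S: 1
Molecular formula: C4H4S.
gcd of subscripts (4, 4, 1) = 1, so the empirical formula equals the molecular formula.

C4H4S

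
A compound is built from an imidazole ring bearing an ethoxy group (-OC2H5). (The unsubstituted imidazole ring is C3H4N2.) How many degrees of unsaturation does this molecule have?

3

Atom tally by fragment:
  imidazole ring core → C:3 H:4 N:2
  (− 1 ring H displaced by substituents)
  + OC2H5 → C:2 H:5 O:1
Element totals:
  C: 5
  H: 8
  N: 2
  O: 1
Molecular formula: C5H8N2O.
DoU = (2C + 2 + N − H − X) / 2 = (2·5 + 2 + 2 − 8 − 0) / 2 = 3.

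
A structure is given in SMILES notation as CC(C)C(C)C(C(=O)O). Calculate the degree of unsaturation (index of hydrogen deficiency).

1

Atom tally by fragment:
  CH3 → C:1 H:3
  CH(CH3) → C:2 H:4
  CH(CH3) → C:2 H:4
  CH2COOH → C:2 H:3 O:2
Element totals:
  C: 7
  H: 14
  O: 2
Molecular formula: C7H14O2.
DoU = (2C + 2 + N − H − X) / 2 = (2·7 + 2 + 0 − 14 − 0) / 2 = 1.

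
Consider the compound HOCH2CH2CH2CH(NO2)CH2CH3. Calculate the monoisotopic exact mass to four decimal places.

147.0895

Atom tally by fragment:
  HOCH2 → C:1 H:3 O:1
  CH2 → C:1 H:2
  CH2 → C:1 H:2
  CH(NO2) → C:1 H:1 N:1 O:2
  CH2 → C:1 H:2
  CH3 → C:1 H:3
Element totals:
  C: 6
  H: 13
  N: 1
  O: 3
Molecular formula: C6H13NO3.
  M = 6(12.0) + 13(1.007825) + 14.003074 + 3(15.994915)
    = 72.000000 + 13.101725 + 14.003074 + 47.984745 = 147.089544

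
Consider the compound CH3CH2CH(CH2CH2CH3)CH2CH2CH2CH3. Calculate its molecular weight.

142.29 g/mol

Element totals:
  C: 10
  H: 22
Molecular formula: C10H22.
  M = 10(12.011) + 22(1.008)
    = 120.110 + 22.176 = 142.286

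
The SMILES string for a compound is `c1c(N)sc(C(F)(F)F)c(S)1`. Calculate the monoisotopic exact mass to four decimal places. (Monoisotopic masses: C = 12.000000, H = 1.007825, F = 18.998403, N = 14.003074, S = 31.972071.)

Atom tally by fragment:
  thiophene ring core → C:4 H:4 S:1
  (− 3 ring H displaced by substituents)
  + NH2 → N:1 H:2
  + CF3 → C:1 F:3
  + SH → S:1 H:1
Element totals:
  C: 5
  H: 4
  F: 3
  N: 1
  S: 2
Molecular formula: C5H4F3NS2.
  M = 5(12.0) + 4(1.007825) + 3(18.998403) + 14.003074 + 2(31.972071)
    = 60.000000 + 4.031300 + 56.995209 + 14.003074 + 63.944142 = 198.973725

198.9737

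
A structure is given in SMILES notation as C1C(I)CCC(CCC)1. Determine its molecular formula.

Atom tally by fragment:
  cyclopentane ring core → C:5 H:10
  (− 2 ring H displaced by substituents)
  + I → I:1
  + CH2CH2CH3 → C:3 H:7
Element totals:
  C: 8
  H: 15
  I: 1

C8H15I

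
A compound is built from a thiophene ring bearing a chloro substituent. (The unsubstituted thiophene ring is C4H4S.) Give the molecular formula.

Atom tally by fragment:
  thiophene ring core → C:4 H:4 S:1
  (− 1 ring H displaced by substituents)
  + Cl → Cl:1
Element totals:
  C: 4
  H: 3
  Cl: 1
  S: 1

C4H3ClS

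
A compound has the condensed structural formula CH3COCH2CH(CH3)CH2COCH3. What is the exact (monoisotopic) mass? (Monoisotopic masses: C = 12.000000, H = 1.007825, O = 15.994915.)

142.0994

Element totals:
  C: 8
  H: 14
  O: 2
Molecular formula: C8H14O2.
  M = 8(12.0) + 14(1.007825) + 2(15.994915)
    = 96.000000 + 14.109550 + 31.989830 = 142.099380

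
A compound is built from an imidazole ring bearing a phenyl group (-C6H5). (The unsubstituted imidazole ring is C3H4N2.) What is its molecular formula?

C9H8N2

Atom tally by fragment:
  imidazole ring core → C:3 H:4 N:2
  (− 1 ring H displaced by substituents)
  + C6H5 → C:6 H:5
Element totals:
  C: 9
  H: 8
  N: 2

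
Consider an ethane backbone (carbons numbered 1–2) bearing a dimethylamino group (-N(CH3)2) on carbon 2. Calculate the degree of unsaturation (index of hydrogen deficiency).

0

Atom tally by fragment:
  CH3 → C:1 H:3
  CH2N(CH3)2 → C:3 H:8 N:1
Element totals:
  C: 4
  H: 11
  N: 1
Molecular formula: C4H11N.
DoU = (2C + 2 + N − H − X) / 2 = (2·4 + 2 + 1 − 11 − 0) / 2 = 0.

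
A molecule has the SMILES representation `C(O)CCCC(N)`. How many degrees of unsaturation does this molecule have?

Atom tally by fragment:
  HOCH2 → C:1 H:3 O:1
  CH2 → C:1 H:2
  CH2 → C:1 H:2
  CH2 → C:1 H:2
  CH2NH2 → C:1 H:4 N:1
Element totals:
  C: 5
  H: 13
  N: 1
  O: 1
Molecular formula: C5H13NO.
DoU = (2C + 2 + N − H − X) / 2 = (2·5 + 2 + 1 − 13 − 0) / 2 = 0.

0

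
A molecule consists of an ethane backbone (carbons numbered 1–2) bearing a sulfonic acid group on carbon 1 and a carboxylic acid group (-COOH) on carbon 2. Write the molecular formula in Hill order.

Atom tally by fragment:
  HO3SCH2 → C:1 H:3 S:1 O:3
  CH2COOH → C:2 H:3 O:2
Element totals:
  C: 3
  H: 6
  O: 5
  S: 1

C3H6O5S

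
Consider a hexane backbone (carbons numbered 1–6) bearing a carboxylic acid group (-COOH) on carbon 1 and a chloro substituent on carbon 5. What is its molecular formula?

C7H13ClO2

Atom tally by fragment:
  HOOCCH2 → C:2 H:3 O:2
  CH2 → C:1 H:2
  CH2 → C:1 H:2
  CH2 → C:1 H:2
  CH(Cl) → C:1 H:1 Cl:1
  CH3 → C:1 H:3
Element totals:
  C: 7
  H: 13
  Cl: 1
  O: 2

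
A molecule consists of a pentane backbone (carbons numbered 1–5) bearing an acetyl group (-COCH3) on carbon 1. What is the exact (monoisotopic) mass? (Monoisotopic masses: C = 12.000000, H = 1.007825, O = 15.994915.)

114.1045

Atom tally by fragment:
  CH3COCH2 → C:3 H:5 O:1
  CH2 → C:1 H:2
  CH2 → C:1 H:2
  CH2 → C:1 H:2
  CH3 → C:1 H:3
Element totals:
  C: 7
  H: 14
  O: 1
Molecular formula: C7H14O.
  M = 7(12.0) + 14(1.007825) + 15.994915
    = 84.000000 + 14.109550 + 15.994915 = 114.104465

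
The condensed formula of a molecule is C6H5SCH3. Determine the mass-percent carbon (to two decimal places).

Element totals:
  C: 7
  H: 8
  S: 1
Molecular formula: C7H8S.
Molar mass = 124.201 g/mol.
Mass from C: 7 × 12.011 = 84.077 g/mol.
%C = 84.077 / 124.201 × 100 = 67.69%.

67.69%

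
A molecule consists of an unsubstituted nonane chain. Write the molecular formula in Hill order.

C9H20

Atom tally by fragment:
  CH3 → C:1 H:3
  CH2 → C:1 H:2
  CH2 → C:1 H:2
  CH2 → C:1 H:2
  CH2 → C:1 H:2
  CH2 → C:1 H:2
  CH2 → C:1 H:2
  CH2 → C:1 H:2
  CH3 → C:1 H:3
Element totals:
  C: 9
  H: 20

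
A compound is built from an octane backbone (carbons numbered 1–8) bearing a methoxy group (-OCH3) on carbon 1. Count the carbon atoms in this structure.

Atom tally by fragment:
  CH3OCH2 → C:2 H:5 O:1
  CH2 → C:1 H:2
  CH2 → C:1 H:2
  CH2 → C:1 H:2
  CH2 → C:1 H:2
  CH2 → C:1 H:2
  CH2 → C:1 H:2
  CH3 → C:1 H:3
Element totals:
  C: 9
  H: 20
  O: 1

9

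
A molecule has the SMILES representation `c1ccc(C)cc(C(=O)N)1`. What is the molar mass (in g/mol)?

Atom tally by fragment:
  benzene ring core → C:6 H:6
  (− 2 ring H displaced by substituents)
  + CH3 → C:1 H:3
  + CONH2 → C:1 H:2 O:1 N:1
Element totals:
  C: 8
  H: 9
  N: 1
  O: 1
Molecular formula: C8H9NO.
  M = 8(12.011) + 9(1.008) + 14.007 + 15.999
    = 96.088 + 9.072 + 14.007 + 15.999 = 135.166

135.17 g/mol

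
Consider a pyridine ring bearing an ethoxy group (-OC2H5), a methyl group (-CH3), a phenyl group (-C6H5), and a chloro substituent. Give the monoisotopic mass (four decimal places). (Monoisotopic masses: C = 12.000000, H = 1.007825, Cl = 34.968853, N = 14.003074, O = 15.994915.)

Atom tally by fragment:
  pyridine ring core → C:5 H:5 N:1
  (− 4 ring H displaced by substituents)
  + OC2H5 → C:2 H:5 O:1
  + CH3 → C:1 H:3
  + C6H5 → C:6 H:5
  + Cl → Cl:1
Element totals:
  C: 14
  H: 14
  Cl: 1
  N: 1
  O: 1
Molecular formula: C14H14ClNO.
  M = 14(12.0) + 14(1.007825) + 34.968853 + 14.003074 + 15.994915
    = 168.000000 + 14.109550 + 34.968853 + 14.003074 + 15.994915 = 247.076392

247.0764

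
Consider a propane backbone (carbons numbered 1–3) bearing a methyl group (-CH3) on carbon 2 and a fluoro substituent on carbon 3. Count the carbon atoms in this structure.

4

Atom tally by fragment:
  CH3 → C:1 H:3
  CH(CH3) → C:2 H:4
  CH2F → C:1 H:2 F:1
Element totals:
  C: 4
  H: 9
  F: 1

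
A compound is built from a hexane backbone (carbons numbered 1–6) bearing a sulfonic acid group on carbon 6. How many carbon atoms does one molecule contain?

Atom tally by fragment:
  CH3 → C:1 H:3
  CH2 → C:1 H:2
  CH2 → C:1 H:2
  CH2 → C:1 H:2
  CH2 → C:1 H:2
  CH2SO3H → C:1 H:3 S:1 O:3
Element totals:
  C: 6
  H: 14
  O: 3
  S: 1

6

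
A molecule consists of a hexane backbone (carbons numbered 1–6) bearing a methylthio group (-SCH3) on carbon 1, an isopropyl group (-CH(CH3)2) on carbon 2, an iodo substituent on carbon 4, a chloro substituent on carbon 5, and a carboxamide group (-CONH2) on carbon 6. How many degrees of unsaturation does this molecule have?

Atom tally by fragment:
  CH3SCH2 → C:2 H:5 S:1
  CH(CH(CH3)2) → C:4 H:8
  CH2 → C:1 H:2
  CH(I) → C:1 H:1 I:1
  CH(Cl) → C:1 H:1 Cl:1
  CH2CONH2 → C:2 H:4 O:1 N:1
Element totals:
  C: 11
  H: 21
  Cl: 1
  I: 1
  N: 1
  O: 1
  S: 1
Molecular formula: C11H21ClINOS.
DoU = (2C + 2 + N − H − X) / 2 = (2·11 + 2 + 1 − 21 − 2) / 2 = 1.

1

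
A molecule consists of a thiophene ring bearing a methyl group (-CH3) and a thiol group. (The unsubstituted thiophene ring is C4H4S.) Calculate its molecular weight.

Atom tally by fragment:
  thiophene ring core → C:4 H:4 S:1
  (− 2 ring H displaced by substituents)
  + CH3 → C:1 H:3
  + SH → S:1 H:1
Element totals:
  C: 5
  H: 6
  S: 2
Molecular formula: C5H6S2.
  M = 5(12.011) + 6(1.008) + 2(32.06)
    = 60.055 + 6.048 + 64.120 = 130.223

130.22 g/mol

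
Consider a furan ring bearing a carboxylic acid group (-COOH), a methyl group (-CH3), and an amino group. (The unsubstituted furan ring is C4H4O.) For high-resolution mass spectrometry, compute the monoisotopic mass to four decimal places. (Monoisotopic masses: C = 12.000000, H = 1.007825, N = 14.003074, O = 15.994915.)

Atom tally by fragment:
  furan ring core → C:4 H:4 O:1
  (− 3 ring H displaced by substituents)
  + COOH → C:1 H:1 O:2
  + CH3 → C:1 H:3
  + NH2 → N:1 H:2
Element totals:
  C: 6
  H: 7
  N: 1
  O: 3
Molecular formula: C6H7NO3.
  M = 6(12.0) + 7(1.007825) + 14.003074 + 3(15.994915)
    = 72.000000 + 7.054775 + 14.003074 + 47.984745 = 141.042594

141.0426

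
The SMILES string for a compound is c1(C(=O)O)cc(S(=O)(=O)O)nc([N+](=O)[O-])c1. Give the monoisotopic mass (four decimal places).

Atom tally by fragment:
  pyridine ring core → C:5 H:5 N:1
  (− 3 ring H displaced by substituents)
  + COOH → C:1 H:1 O:2
  + SO3H → S:1 O:3 H:1
  + NO2 → N:1 O:2
Element totals:
  C: 6
  H: 4
  N: 2
  O: 7
  S: 1
Molecular formula: C6H4N2O7S.
  M = 6(12.0) + 4(1.007825) + 2(14.003074) + 7(15.994915) + 31.972071
    = 72.000000 + 4.031300 + 28.006148 + 111.964405 + 31.972071 = 247.973924

247.9739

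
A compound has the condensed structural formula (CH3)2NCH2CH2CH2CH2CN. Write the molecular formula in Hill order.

Atom tally by fragment:
  (CH3)2NCH2 → C:3 H:8 N:1
  CH2 → C:1 H:2
  CH2 → C:1 H:2
  CH2CN → C:2 H:2 N:1
Element totals:
  C: 7
  H: 14
  N: 2

C7H14N2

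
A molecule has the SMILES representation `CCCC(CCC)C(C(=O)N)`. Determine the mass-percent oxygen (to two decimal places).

10.17%

Atom tally by fragment:
  CH3 → C:1 H:3
  CH2 → C:1 H:2
  CH2 → C:1 H:2
  CH(CH2CH2CH3) → C:4 H:8
  CH2CONH2 → C:2 H:4 O:1 N:1
Element totals:
  C: 9
  H: 19
  N: 1
  O: 1
Molecular formula: C9H19NO.
Molar mass = 157.257 g/mol.
Mass from O: 1 × 15.999 = 15.999 g/mol.
%O = 15.999 / 157.257 × 100 = 10.17%.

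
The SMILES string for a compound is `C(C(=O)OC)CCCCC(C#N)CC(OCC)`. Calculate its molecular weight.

241.33 g/mol

Atom tally by fragment:
  CH3OOCCH2 → C:3 H:5 O:2
  CH2 → C:1 H:2
  CH2 → C:1 H:2
  CH2 → C:1 H:2
  CH2 → C:1 H:2
  CH(CN) → C:2 H:1 N:1
  CH2 → C:1 H:2
  CH2OC2H5 → C:3 H:7 O:1
Element totals:
  C: 13
  H: 23
  N: 1
  O: 3
Molecular formula: C13H23NO3.
  M = 13(12.011) + 23(1.008) + 14.007 + 3(15.999)
    = 156.143 + 23.184 + 14.007 + 47.997 = 241.331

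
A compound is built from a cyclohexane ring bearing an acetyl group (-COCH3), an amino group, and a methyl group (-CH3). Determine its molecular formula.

C9H17NO

Atom tally by fragment:
  cyclohexane ring core → C:6 H:12
  (− 3 ring H displaced by substituents)
  + COCH3 → C:2 H:3 O:1
  + NH2 → N:1 H:2
  + CH3 → C:1 H:3
Element totals:
  C: 9
  H: 17
  N: 1
  O: 1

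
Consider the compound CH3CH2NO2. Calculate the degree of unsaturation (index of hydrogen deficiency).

1

Element totals:
  C: 2
  H: 5
  N: 1
  O: 2
Molecular formula: C2H5NO2.
DoU = (2C + 2 + N − H − X) / 2 = (2·2 + 2 + 1 − 5 − 0) / 2 = 1.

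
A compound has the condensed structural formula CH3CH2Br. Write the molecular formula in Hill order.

C2H5Br

Element totals:
  C: 2
  H: 5
  Br: 1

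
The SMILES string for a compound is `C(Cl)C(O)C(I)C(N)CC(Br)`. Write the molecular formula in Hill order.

Atom tally by fragment:
  ClCH2 → C:1 H:2 Cl:1
  CH(OH) → C:1 H:2 O:1
  CH(I) → C:1 H:1 I:1
  CH(NH2) → C:1 H:3 N:1
  CH2 → C:1 H:2
  CH2Br → C:1 H:2 Br:1
Element totals:
  C: 6
  H: 12
  Br: 1
  Cl: 1
  I: 1
  N: 1
  O: 1

C6H12BrClINO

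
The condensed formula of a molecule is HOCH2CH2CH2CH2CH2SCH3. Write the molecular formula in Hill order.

Element totals:
  C: 6
  H: 14
  O: 1
  S: 1

C6H14OS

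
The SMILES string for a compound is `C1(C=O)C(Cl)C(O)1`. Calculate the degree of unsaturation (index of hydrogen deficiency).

2

Atom tally by fragment:
  cyclopropane ring core → C:3 H:6
  (− 3 ring H displaced by substituents)
  + CHO → C:1 H:1 O:1
  + Cl → Cl:1
  + OH → O:1 H:1
Element totals:
  C: 4
  H: 5
  Cl: 1
  O: 2
Molecular formula: C4H5ClO2.
DoU = (2C + 2 + N − H − X) / 2 = (2·4 + 2 + 0 − 5 − 1) / 2 = 2.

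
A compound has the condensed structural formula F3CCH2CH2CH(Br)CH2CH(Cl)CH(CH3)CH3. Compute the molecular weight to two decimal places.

295.57 g/mol

Atom tally by fragment:
  F3CCH2 → C:2 H:2 F:3
  CH2 → C:1 H:2
  CH(Br) → C:1 H:1 Br:1
  CH2 → C:1 H:2
  CH(Cl) → C:1 H:1 Cl:1
  CH(CH3) → C:2 H:4
  CH3 → C:1 H:3
Element totals:
  C: 9
  H: 15
  Br: 1
  Cl: 1
  F: 3
Molecular formula: C9H15BrClF3.
  M = 9(12.011) + 15(1.008) + 79.904 + 35.45 + 3(18.998)
    = 108.099 + 15.120 + 79.904 + 35.450 + 56.994 = 295.567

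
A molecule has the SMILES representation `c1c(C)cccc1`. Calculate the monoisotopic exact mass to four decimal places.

Atom tally by fragment:
  benzene ring core → C:6 H:6
  (− 1 ring H displaced by substituents)
  + CH3 → C:1 H:3
Element totals:
  C: 7
  H: 8
Molecular formula: C7H8.
  M = 7(12.0) + 8(1.007825)
    = 84.000000 + 8.062600 = 92.062600

92.0626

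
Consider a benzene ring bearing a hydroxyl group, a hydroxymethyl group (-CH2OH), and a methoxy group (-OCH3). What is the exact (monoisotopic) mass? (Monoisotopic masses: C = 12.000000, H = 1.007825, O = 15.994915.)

154.0630

Atom tally by fragment:
  benzene ring core → C:6 H:6
  (− 3 ring H displaced by substituents)
  + OH → O:1 H:1
  + CH2OH → C:1 H:3 O:1
  + OCH3 → C:1 H:3 O:1
Element totals:
  C: 8
  H: 10
  O: 3
Molecular formula: C8H10O3.
  M = 8(12.0) + 10(1.007825) + 3(15.994915)
    = 96.000000 + 10.078250 + 47.984745 = 154.062995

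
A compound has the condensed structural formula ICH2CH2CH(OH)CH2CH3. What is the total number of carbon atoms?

5

Element totals:
  C: 5
  H: 11
  I: 1
  O: 1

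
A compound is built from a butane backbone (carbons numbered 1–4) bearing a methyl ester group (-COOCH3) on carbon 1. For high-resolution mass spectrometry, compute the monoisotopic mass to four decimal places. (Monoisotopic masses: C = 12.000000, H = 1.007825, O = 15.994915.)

Atom tally by fragment:
  CH3OOCCH2 → C:3 H:5 O:2
  CH2 → C:1 H:2
  CH2 → C:1 H:2
  CH3 → C:1 H:3
Element totals:
  C: 6
  H: 12
  O: 2
Molecular formula: C6H12O2.
  M = 6(12.0) + 12(1.007825) + 2(15.994915)
    = 72.000000 + 12.093900 + 31.989830 = 116.083730

116.0837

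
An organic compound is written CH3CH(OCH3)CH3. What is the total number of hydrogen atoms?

10

Atom tally by fragment:
  CH3 → C:1 H:3
  CH(OCH3) → C:2 H:4 O:1
  CH3 → C:1 H:3
Element totals:
  C: 4
  H: 10
  O: 1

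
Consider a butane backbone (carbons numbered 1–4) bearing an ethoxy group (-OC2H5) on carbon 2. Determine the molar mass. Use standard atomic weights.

102.18 g/mol

Atom tally by fragment:
  CH3 → C:1 H:3
  CH(OC2H5) → C:3 H:6 O:1
  CH2 → C:1 H:2
  CH3 → C:1 H:3
Element totals:
  C: 6
  H: 14
  O: 1
Molecular formula: C6H14O.
  M = 6(12.011) + 14(1.008) + 15.999
    = 72.066 + 14.112 + 15.999 = 102.177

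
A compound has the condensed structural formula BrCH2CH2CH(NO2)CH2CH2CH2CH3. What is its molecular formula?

C7H14BrNO2

Atom tally by fragment:
  BrCH2 → C:1 H:2 Br:1
  CH2 → C:1 H:2
  CH(NO2) → C:1 H:1 N:1 O:2
  CH2 → C:1 H:2
  CH2 → C:1 H:2
  CH2 → C:1 H:2
  CH3 → C:1 H:3
Element totals:
  C: 7
  H: 14
  Br: 1
  N: 1
  O: 2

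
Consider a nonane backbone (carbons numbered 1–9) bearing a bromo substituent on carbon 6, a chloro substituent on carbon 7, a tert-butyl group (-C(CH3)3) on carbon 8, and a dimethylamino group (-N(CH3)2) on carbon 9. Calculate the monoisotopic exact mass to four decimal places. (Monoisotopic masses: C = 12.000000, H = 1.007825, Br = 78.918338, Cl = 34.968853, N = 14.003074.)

339.1328

Atom tally by fragment:
  CH3 → C:1 H:3
  CH2 → C:1 H:2
  CH2 → C:1 H:2
  CH2 → C:1 H:2
  CH2 → C:1 H:2
  CH(Br) → C:1 H:1 Br:1
  CH(Cl) → C:1 H:1 Cl:1
  CH(C(CH3)3) → C:5 H:10
  CH2N(CH3)2 → C:3 H:8 N:1
Element totals:
  C: 15
  H: 31
  Br: 1
  Cl: 1
  N: 1
Molecular formula: C15H31BrClN.
  M = 15(12.0) + 31(1.007825) + 78.918338 + 34.968853 + 14.003074
    = 180.000000 + 31.242575 + 78.918338 + 34.968853 + 14.003074 = 339.132840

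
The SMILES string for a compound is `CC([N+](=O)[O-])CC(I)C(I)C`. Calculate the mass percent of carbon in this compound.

18.82%

Atom tally by fragment:
  CH3 → C:1 H:3
  CH(NO2) → C:1 H:1 N:1 O:2
  CH2 → C:1 H:2
  CH(I) → C:1 H:1 I:1
  CH(I) → C:1 H:1 I:1
  CH3 → C:1 H:3
Element totals:
  C: 6
  H: 11
  I: 2
  N: 1
  O: 2
Molecular formula: C6H11I2NO2.
Molar mass = 382.967 g/mol.
Mass from C: 6 × 12.011 = 72.066 g/mol.
%C = 72.066 / 382.967 × 100 = 18.82%.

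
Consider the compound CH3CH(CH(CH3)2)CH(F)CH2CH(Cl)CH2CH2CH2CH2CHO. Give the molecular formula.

C13H24ClFO

Atom tally by fragment:
  CH3 → C:1 H:3
  CH(CH(CH3)2) → C:4 H:8
  CH(F) → C:1 H:1 F:1
  CH2 → C:1 H:2
  CH(Cl) → C:1 H:1 Cl:1
  CH2 → C:1 H:2
  CH2 → C:1 H:2
  CH2 → C:1 H:2
  CH2CHO → C:2 H:3 O:1
Element totals:
  C: 13
  H: 24
  Cl: 1
  F: 1
  O: 1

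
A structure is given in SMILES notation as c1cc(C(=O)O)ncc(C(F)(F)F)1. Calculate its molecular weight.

191.11 g/mol

Atom tally by fragment:
  pyridine ring core → C:5 H:5 N:1
  (− 2 ring H displaced by substituents)
  + COOH → C:1 H:1 O:2
  + CF3 → C:1 F:3
Element totals:
  C: 7
  H: 4
  F: 3
  N: 1
  O: 2
Molecular formula: C7H4F3NO2.
  M = 7(12.011) + 4(1.008) + 3(18.998) + 14.007 + 2(15.999)
    = 84.077 + 4.032 + 56.994 + 14.007 + 31.998 = 191.108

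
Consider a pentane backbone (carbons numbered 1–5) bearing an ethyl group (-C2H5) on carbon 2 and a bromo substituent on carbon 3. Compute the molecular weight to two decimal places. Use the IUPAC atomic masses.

179.10 g/mol

Atom tally by fragment:
  CH3 → C:1 H:3
  CH(C2H5) → C:3 H:6
  CH(Br) → C:1 H:1 Br:1
  CH2 → C:1 H:2
  CH3 → C:1 H:3
Element totals:
  C: 7
  H: 15
  Br: 1
Molecular formula: C7H15Br.
  M = 7(12.011) + 15(1.008) + 79.904
    = 84.077 + 15.120 + 79.904 = 179.101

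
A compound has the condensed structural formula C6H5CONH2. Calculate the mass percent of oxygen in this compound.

13.21%

Element totals:
  C: 7
  H: 7
  N: 1
  O: 1
Molecular formula: C7H7NO.
Molar mass = 121.139 g/mol.
Mass from O: 1 × 15.999 = 15.999 g/mol.
%O = 15.999 / 121.139 × 100 = 13.21%.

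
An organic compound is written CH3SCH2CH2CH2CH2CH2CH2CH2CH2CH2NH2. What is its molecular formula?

Atom tally by fragment:
  CH3SCH2 → C:2 H:5 S:1
  CH2 → C:1 H:2
  CH2 → C:1 H:2
  CH2 → C:1 H:2
  CH2 → C:1 H:2
  CH2 → C:1 H:2
  CH2 → C:1 H:2
  CH2 → C:1 H:2
  CH2NH2 → C:1 H:4 N:1
Element totals:
  C: 10
  H: 23
  N: 1
  S: 1

C10H23NS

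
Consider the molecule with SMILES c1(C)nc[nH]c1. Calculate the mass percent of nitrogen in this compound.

Atom tally by fragment:
  imidazole ring core → C:3 H:4 N:2
  (− 1 ring H displaced by substituents)
  + CH3 → C:1 H:3
Element totals:
  C: 4
  H: 6
  N: 2
Molecular formula: C4H6N2.
Molar mass = 82.106 g/mol.
Mass from N: 2 × 14.007 = 28.014 g/mol.
%N = 28.014 / 82.106 × 100 = 34.12%.

34.12%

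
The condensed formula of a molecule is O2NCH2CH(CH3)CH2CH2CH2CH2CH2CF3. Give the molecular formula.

C9H16F3NO2

Element totals:
  C: 9
  H: 16
  F: 3
  N: 1
  O: 2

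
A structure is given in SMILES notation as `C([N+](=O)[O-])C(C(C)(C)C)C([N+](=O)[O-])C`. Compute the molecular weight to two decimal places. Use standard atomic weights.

Atom tally by fragment:
  O2NCH2 → C:1 H:2 N:1 O:2
  CH(C(CH3)3) → C:5 H:10
  CH(NO2) → C:1 H:1 N:1 O:2
  CH3 → C:1 H:3
Element totals:
  C: 8
  H: 16
  N: 2
  O: 4
Molecular formula: C8H16N2O4.
  M = 8(12.011) + 16(1.008) + 2(14.007) + 4(15.999)
    = 96.088 + 16.128 + 28.014 + 63.996 = 204.226

204.23 g/mol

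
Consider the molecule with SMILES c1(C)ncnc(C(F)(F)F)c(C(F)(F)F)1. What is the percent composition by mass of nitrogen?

12.17%

Atom tally by fragment:
  pyrimidine ring core → C:4 H:4 N:2
  (− 3 ring H displaced by substituents)
  + CH3 → C:1 H:3
  + CF3 → C:1 F:3
  + CF3 → C:1 F:3
Element totals:
  C: 7
  H: 4
  F: 6
  N: 2
Molecular formula: C7H4F6N2.
Molar mass = 230.111 g/mol.
Mass from N: 2 × 14.007 = 28.014 g/mol.
%N = 28.014 / 230.111 × 100 = 12.17%.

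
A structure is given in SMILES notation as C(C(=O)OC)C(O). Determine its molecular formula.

C4H8O3

Atom tally by fragment:
  CH3OOCCH2 → C:3 H:5 O:2
  CH2OH → C:1 H:3 O:1
Element totals:
  C: 4
  H: 8
  O: 3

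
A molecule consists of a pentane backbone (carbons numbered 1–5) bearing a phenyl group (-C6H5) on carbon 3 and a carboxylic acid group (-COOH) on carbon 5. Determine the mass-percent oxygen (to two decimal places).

16.64%

Atom tally by fragment:
  CH3 → C:1 H:3
  CH2 → C:1 H:2
  CH(C6H5) → C:7 H:6
  CH2 → C:1 H:2
  CH2COOH → C:2 H:3 O:2
Element totals:
  C: 12
  H: 16
  O: 2
Molecular formula: C12H16O2.
Molar mass = 192.258 g/mol.
Mass from O: 2 × 15.999 = 31.998 g/mol.
%O = 31.998 / 192.258 × 100 = 16.64%.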